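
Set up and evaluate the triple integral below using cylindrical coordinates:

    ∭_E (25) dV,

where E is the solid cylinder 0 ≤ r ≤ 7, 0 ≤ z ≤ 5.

In cylindrical coordinates, x = r cos(θ), y = r sin(θ), z = z, and dV = r dr dθ dz.

The integrand becomes 25, so

    ∭_E (25) dV = ∫_{0}^{2π} ∫_{0}^{7} ∫_{0}^{5} (25) · r dz dr dθ.

Inner (z): 125r.
Middle (r from 0 to 7): 6125/2.
Outer (θ): 6125π.

Therefore the triple integral equals 6125π.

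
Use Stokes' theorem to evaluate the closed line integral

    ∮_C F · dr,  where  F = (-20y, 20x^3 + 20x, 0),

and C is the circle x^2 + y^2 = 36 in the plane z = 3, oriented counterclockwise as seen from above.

Let S be the flat disk x^2 + y^2 ≤ 36 in the plane z = 3, with upward unit normal n̂ = ẑ. By Stokes' theorem,

    ∮_C F · dr = ∬_S (∇ × F) · n̂ dS = ∬_D (curl F)_z dA,

where D is the disk x^2 + y^2 ≤ 36.

Compute the curl of F = (-20y, 20x^3 + 20x, 0):
    (∇ × F)_x = ∂F_z/∂y - ∂F_y/∂z = 0,
    (∇ × F)_y = ∂F_x/∂z - ∂F_z/∂x = 0,
    (∇ × F)_z = ∂F_y/∂x - ∂F_x/∂y = 60x^2 + 40.

On z = 3, (curl F)_z = 60x^2 + 40.

Convert to polar (x = r cos θ, y = r sin θ, dA = r dr dθ); the integrand becomes 60r^2cos(θ)^2 + 40, so

    ∬_D (curl F)_z dA = ∫_0^{2π} ∫_0^{6} (60r^2cos(θ)^2 + 40) · r dr dθ.

Inner (r from 0 to 6): 19440cos(θ)^2 + 720.
Outer (θ from 0 to 2π): 20880π.

Therefore ∮_C F · dr = 20880π.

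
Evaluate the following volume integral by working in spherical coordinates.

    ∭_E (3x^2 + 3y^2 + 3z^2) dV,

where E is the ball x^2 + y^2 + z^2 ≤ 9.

In spherical coordinates, x = ρ sin(φ) cos(θ), y = ρ sin(φ) sin(θ), z = ρ cos(φ), and dV = ρ^2 sin(φ) dρ dφ dθ.

The integrand becomes 3ρ^2, so

    ∭_E (3x^2 + 3y^2 + 3z^2) dV = ∫_{0}^{2π} ∫_{0}^{π} ∫_{0}^{3} (3ρ^2) · ρ^2 sin(φ) dρ dφ dθ.

Inner (ρ): 729sin(φ)/5.
Middle (φ): 1458/5.
Outer (θ): 2916π/5.

Therefore the triple integral equals 2916π/5.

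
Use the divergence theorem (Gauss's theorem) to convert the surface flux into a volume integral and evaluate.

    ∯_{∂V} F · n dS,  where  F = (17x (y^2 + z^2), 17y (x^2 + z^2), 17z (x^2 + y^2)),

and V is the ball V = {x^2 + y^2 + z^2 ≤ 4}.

By the divergence theorem,

    ∯_{∂V} F · n dS = ∭_V (∇ · F) dV.

Compute the divergence:
    ∇ · F = ∂F_x/∂x + ∂F_y/∂y + ∂F_z/∂z = 17y^2 + 17z^2 + 17x^2 + 17z^2 + 17x^2 + 17y^2 = 34x^2 + 34y^2 + 34z^2.

In spherical coordinates, x = ρ sin(φ) cos(θ), y = ρ sin(φ) sin(θ), z = ρ cos(φ), dV = ρ^2 sin(φ) dρ dφ dθ, with 0 ≤ ρ ≤ 2, 0 ≤ φ ≤ π, 0 ≤ θ ≤ 2π.

The integrand, after substitution and multiplying by the volume element, becomes (34ρ^2) · ρ^2 sin(φ), so

    ∭_V (∇·F) dV = ∫_0^{2π} ∫_0^{π} ∫_0^{2} (34ρ^2) · ρ^2 sin(φ) dρ dφ dθ.

Inner (ρ from 0 to 2): 1088sin(φ)/5.
Middle (φ from 0 to π): 2176/5.
Outer (θ from 0 to 2π): 4352π/5.

Therefore ∯_{∂V} F · n dS = 4352π/5.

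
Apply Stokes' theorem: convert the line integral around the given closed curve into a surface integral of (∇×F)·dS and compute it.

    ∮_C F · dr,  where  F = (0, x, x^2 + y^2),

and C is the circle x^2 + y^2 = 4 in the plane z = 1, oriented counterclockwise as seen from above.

Let S be the flat disk x^2 + y^2 ≤ 4 in the plane z = 1, with upward unit normal n̂ = ẑ. By Stokes' theorem,

    ∮_C F · dr = ∬_S (∇ × F) · n̂ dS = ∬_D (curl F)_z dA,

where D is the disk x^2 + y^2 ≤ 4.

Compute the curl of F = (0, x, x^2 + y^2):
    (∇ × F)_x = ∂F_z/∂y - ∂F_y/∂z = 2y,
    (∇ × F)_y = ∂F_x/∂z - ∂F_z/∂x = -2x,
    (∇ × F)_z = ∂F_y/∂x - ∂F_x/∂y = 1.

On z = 1, (curl F)_z = 1.

Convert to polar (x = r cos θ, y = r sin θ, dA = r dr dθ); the integrand becomes 1, so

    ∬_D (curl F)_z dA = ∫_0^{2π} ∫_0^{2} (1) · r dr dθ.

Inner (r from 0 to 2): 2.
Outer (θ from 0 to 2π): 4π.

Therefore ∮_C F · dr = 4π.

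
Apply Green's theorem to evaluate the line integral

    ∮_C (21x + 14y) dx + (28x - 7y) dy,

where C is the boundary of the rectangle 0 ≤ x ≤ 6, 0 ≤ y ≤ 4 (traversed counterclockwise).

Green's theorem converts the closed line integral into a double integral over the enclosed region D:

    ∮_C P dx + Q dy = ∬_D (∂Q/∂x - ∂P/∂y) dA.

Here P = 21x + 14y, Q = 28x - 7y, so

    ∂Q/∂x = 28,    ∂P/∂y = 14,
    ∂Q/∂x - ∂P/∂y = 14.

D is the region 0 ≤ x ≤ 6, 0 ≤ y ≤ 4. Evaluating the double integral:

    ∬_D (14) dA = ∫_0^{6} ∫_0^{4} (14) dy dx.

Inner (y from 0 to 4): 56.
Outer (x from 0 to 6): 336.

Therefore ∮_C P dx + Q dy = 336.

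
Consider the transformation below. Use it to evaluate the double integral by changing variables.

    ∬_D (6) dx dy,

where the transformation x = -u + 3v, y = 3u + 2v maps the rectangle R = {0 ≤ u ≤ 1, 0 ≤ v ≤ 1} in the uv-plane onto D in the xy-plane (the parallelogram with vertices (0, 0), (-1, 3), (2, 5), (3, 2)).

Compute the Jacobian determinant of (x, y) with respect to (u, v):

    ∂(x,y)/∂(u,v) = | -1  3 | = (-1)(2) - (3)(3) = -11.
                   | 3  2 |

Its absolute value is |J| = 11 (the area scaling factor).

Substituting x = -u + 3v, y = 3u + 2v into the integrand,

    6 → 6,

so the integral becomes

    ∬_R (6) · |J| du dv = ∫_0^1 ∫_0^1 (66) dv du.

Inner (v): 66.
Outer (u): 66.

Therefore ∬_D (6) dx dy = 66.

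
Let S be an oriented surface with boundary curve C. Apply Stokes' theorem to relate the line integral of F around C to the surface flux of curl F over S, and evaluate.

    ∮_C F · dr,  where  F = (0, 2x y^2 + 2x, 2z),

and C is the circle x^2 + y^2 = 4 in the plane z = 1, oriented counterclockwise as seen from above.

Let S be the flat disk x^2 + y^2 ≤ 4 in the plane z = 1, with upward unit normal n̂ = ẑ. By Stokes' theorem,

    ∮_C F · dr = ∬_S (∇ × F) · n̂ dS = ∬_D (curl F)_z dA,

where D is the disk x^2 + y^2 ≤ 4.

Compute the curl of F = (0, 2x y^2 + 2x, 2z):
    (∇ × F)_x = ∂F_z/∂y - ∂F_y/∂z = 0,
    (∇ × F)_y = ∂F_x/∂z - ∂F_z/∂x = 0,
    (∇ × F)_z = ∂F_y/∂x - ∂F_x/∂y = 2y^2 + 2.

On z = 1, (curl F)_z = 2y^2 + 2.

Convert to polar (x = r cos θ, y = r sin θ, dA = r dr dθ); the integrand becomes 2r^2sin(θ)^2 + 2, so

    ∬_D (curl F)_z dA = ∫_0^{2π} ∫_0^{2} (2r^2sin(θ)^2 + 2) · r dr dθ.

Inner (r from 0 to 2): 8 - 4cos(2θ).
Outer (θ from 0 to 2π): 16π.

Therefore ∮_C F · dr = 16π.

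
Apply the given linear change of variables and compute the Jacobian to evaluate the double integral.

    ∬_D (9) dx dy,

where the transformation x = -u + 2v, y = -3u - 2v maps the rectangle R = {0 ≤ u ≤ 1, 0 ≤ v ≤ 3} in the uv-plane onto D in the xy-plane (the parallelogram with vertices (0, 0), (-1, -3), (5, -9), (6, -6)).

Compute the Jacobian determinant of (x, y) with respect to (u, v):

    ∂(x,y)/∂(u,v) = | -1  2 | = (-1)(-2) - (2)(-3) = 8.
                   | -3  -2 |

Its absolute value is |J| = 8 (the area scaling factor).

Substituting x = -u + 2v, y = -3u - 2v into the integrand,

    9 → 9,

so the integral becomes

    ∬_R (9) · |J| du dv = ∫_0^1 ∫_0^3 (72) dv du.

Inner (v): 216.
Outer (u): 216.

Therefore ∬_D (9) dx dy = 216.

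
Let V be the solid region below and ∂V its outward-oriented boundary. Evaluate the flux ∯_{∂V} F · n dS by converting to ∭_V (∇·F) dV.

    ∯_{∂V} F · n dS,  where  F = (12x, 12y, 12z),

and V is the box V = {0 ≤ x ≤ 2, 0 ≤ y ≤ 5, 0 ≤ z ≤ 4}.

By the divergence theorem,

    ∯_{∂V} F · n dS = ∭_V (∇ · F) dV.

Compute the divergence:
    ∇ · F = ∂F_x/∂x + ∂F_y/∂y + ∂F_z/∂z = 12 + 12 + 12 = 36.

V is a rectangular box, so dV = dx dy dz with 0 ≤ x ≤ 2, 0 ≤ y ≤ 5, 0 ≤ z ≤ 4.

Integrate (36) over V as an iterated integral:

    ∭_V (∇·F) dV = ∫_0^{2} ∫_0^{5} ∫_0^{4} (36) dz dy dx.

Inner (z from 0 to 4): 144.
Middle (y from 0 to 5): 720.
Outer (x from 0 to 2): 1440.

Therefore ∯_{∂V} F · n dS = 1440.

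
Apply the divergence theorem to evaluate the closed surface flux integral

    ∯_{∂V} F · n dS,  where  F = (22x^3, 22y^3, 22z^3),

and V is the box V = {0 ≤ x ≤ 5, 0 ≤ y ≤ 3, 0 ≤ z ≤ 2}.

By the divergence theorem,

    ∯_{∂V} F · n dS = ∭_V (∇ · F) dV.

Compute the divergence:
    ∇ · F = ∂F_x/∂x + ∂F_y/∂y + ∂F_z/∂z = 66x^2 + 66y^2 + 66z^2.

V is a rectangular box, so dV = dx dy dz with 0 ≤ x ≤ 5, 0 ≤ y ≤ 3, 0 ≤ z ≤ 2.

Integrate (66x^2 + 66y^2 + 66z^2) over V as an iterated integral:

    ∭_V (∇·F) dV = ∫_0^{5} ∫_0^{3} ∫_0^{2} (66x^2 + 66y^2 + 66z^2) dz dy dx.

Inner (z from 0 to 2): 132x^2 + 132y^2 + 176.
Middle (y from 0 to 3): 396x^2 + 1716.
Outer (x from 0 to 5): 25080.

Therefore ∯_{∂V} F · n dS = 25080.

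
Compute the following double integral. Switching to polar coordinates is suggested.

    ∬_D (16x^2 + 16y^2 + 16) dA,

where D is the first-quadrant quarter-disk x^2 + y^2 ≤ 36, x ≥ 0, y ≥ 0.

The region D is 0 ≤ r ≤ 6, 0 ≤ θ ≤ π/2 in polar coordinates, where x = r cos(θ), y = r sin(θ), and dA = r dr dθ.

Under the substitution, the integrand becomes 16r^2 + 16, so

    ∬_D (16x^2 + 16y^2 + 16) dA = ∫_{0}^{π/2} ∫_{0}^{6} (16r^2 + 16) · r dr dθ.

Inner integral (in r): ∫_{0}^{6} (16r^2 + 16) · r dr = 5472.

Outer integral (in θ): ∫_{0}^{π/2} (5472) dθ = 2736π.

Therefore ∬_D (16x^2 + 16y^2 + 16) dA = 2736π.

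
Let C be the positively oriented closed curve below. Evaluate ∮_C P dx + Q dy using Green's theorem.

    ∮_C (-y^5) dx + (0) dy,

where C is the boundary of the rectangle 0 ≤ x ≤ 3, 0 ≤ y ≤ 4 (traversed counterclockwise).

Green's theorem converts the closed line integral into a double integral over the enclosed region D:

    ∮_C P dx + Q dy = ∬_D (∂Q/∂x - ∂P/∂y) dA.

Here P = -y^5, Q = 0, so

    ∂Q/∂x = 0,    ∂P/∂y = -5y^4,
    ∂Q/∂x - ∂P/∂y = 5y^4.

D is the region 0 ≤ x ≤ 3, 0 ≤ y ≤ 4. Evaluating the double integral:

    ∬_D (5y^4) dA = ∫_0^{3} ∫_0^{4} (5y^4) dy dx.

Inner (y from 0 to 4): 1024.
Outer (x from 0 to 3): 3072.

Therefore ∮_C P dx + Q dy = 3072.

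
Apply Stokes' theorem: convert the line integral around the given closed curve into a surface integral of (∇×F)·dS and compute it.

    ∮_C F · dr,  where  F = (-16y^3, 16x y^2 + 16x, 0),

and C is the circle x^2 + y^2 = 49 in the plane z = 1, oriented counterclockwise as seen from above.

Let S be the flat disk x^2 + y^2 ≤ 49 in the plane z = 1, with upward unit normal n̂ = ẑ. By Stokes' theorem,

    ∮_C F · dr = ∬_S (∇ × F) · n̂ dS = ∬_D (curl F)_z dA,

where D is the disk x^2 + y^2 ≤ 49.

Compute the curl of F = (-16y^3, 16x y^2 + 16x, 0):
    (∇ × F)_x = ∂F_z/∂y - ∂F_y/∂z = 0,
    (∇ × F)_y = ∂F_x/∂z - ∂F_z/∂x = 0,
    (∇ × F)_z = ∂F_y/∂x - ∂F_x/∂y = 64y^2 + 16.

On z = 1, (curl F)_z = 64y^2 + 16.

Convert to polar (x = r cos θ, y = r sin θ, dA = r dr dθ); the integrand becomes 64r^2sin(θ)^2 + 16, so

    ∬_D (curl F)_z dA = ∫_0^{2π} ∫_0^{7} (64r^2sin(θ)^2 + 16) · r dr dθ.

Inner (r from 0 to 7): 38416sin(θ)^2 + 392.
Outer (θ from 0 to 2π): 39200π.

Therefore ∮_C F · dr = 39200π.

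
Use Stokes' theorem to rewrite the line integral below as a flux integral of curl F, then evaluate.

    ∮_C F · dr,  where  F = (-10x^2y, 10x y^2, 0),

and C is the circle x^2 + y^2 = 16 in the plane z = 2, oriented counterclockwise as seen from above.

Let S be the flat disk x^2 + y^2 ≤ 16 in the plane z = 2, with upward unit normal n̂ = ẑ. By Stokes' theorem,

    ∮_C F · dr = ∬_S (∇ × F) · n̂ dS = ∬_D (curl F)_z dA,

where D is the disk x^2 + y^2 ≤ 16.

Compute the curl of F = (-10x^2y, 10x y^2, 0):
    (∇ × F)_x = ∂F_z/∂y - ∂F_y/∂z = 0,
    (∇ × F)_y = ∂F_x/∂z - ∂F_z/∂x = 0,
    (∇ × F)_z = ∂F_y/∂x - ∂F_x/∂y = 10x^2 + 10y^2.

On z = 2, (curl F)_z = 10x^2 + 10y^2.

Convert to polar (x = r cos θ, y = r sin θ, dA = r dr dθ); the integrand becomes 10r^2, so

    ∬_D (curl F)_z dA = ∫_0^{2π} ∫_0^{4} (10r^2) · r dr dθ.

Inner (r from 0 to 4): 640.
Outer (θ from 0 to 2π): 1280π.

Therefore ∮_C F · dr = 1280π.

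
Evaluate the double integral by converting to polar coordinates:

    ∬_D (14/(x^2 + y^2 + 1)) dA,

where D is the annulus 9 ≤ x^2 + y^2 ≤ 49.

The region D is 3 ≤ r ≤ 7, 0 ≤ θ ≤ 2π in polar coordinates, where x = r cos(θ), y = r sin(θ), and dA = r dr dθ.

Under the substitution, the integrand becomes 14/(r^2 + 1), so

    ∬_D (14/(x^2 + y^2 + 1)) dA = ∫_{0}^{2π} ∫_{3}^{7} (14/(r^2 + 1)) · r dr dθ.

Inner integral (in r): ∫_{3}^{7} (14/(r^2 + 1)) · r dr = log(78125).

Outer integral (in θ): ∫_{0}^{2π} (log(78125)) dθ = 14π log(5).

Therefore ∬_D (14/(x^2 + y^2 + 1)) dA = 14π log(5).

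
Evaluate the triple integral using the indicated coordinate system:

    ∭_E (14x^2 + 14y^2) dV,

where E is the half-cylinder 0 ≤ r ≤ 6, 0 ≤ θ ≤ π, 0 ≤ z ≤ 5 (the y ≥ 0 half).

In cylindrical coordinates, x = r cos(θ), y = r sin(θ), z = z, and dV = r dr dθ dz.

The integrand becomes 14r^2, so

    ∭_E (14x^2 + 14y^2) dV = ∫_{0}^{π} ∫_{0}^{6} ∫_{0}^{5} (14r^2) · r dz dr dθ.

Inner (z): 70r^3.
Middle (r from 0 to 6): 22680.
Outer (θ): 22680π.

Therefore the triple integral equals 22680π.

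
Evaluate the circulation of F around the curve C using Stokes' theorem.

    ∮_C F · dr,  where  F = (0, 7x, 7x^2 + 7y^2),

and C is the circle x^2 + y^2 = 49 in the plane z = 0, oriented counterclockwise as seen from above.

Let S be the flat disk x^2 + y^2 ≤ 49 in the plane z = 0, with upward unit normal n̂ = ẑ. By Stokes' theorem,

    ∮_C F · dr = ∬_S (∇ × F) · n̂ dS = ∬_D (curl F)_z dA,

where D is the disk x^2 + y^2 ≤ 49.

Compute the curl of F = (0, 7x, 7x^2 + 7y^2):
    (∇ × F)_x = ∂F_z/∂y - ∂F_y/∂z = 14y,
    (∇ × F)_y = ∂F_x/∂z - ∂F_z/∂x = -14x,
    (∇ × F)_z = ∂F_y/∂x - ∂F_x/∂y = 7.

On z = 0, (curl F)_z = 7.

Convert to polar (x = r cos θ, y = r sin θ, dA = r dr dθ); the integrand becomes 7, so

    ∬_D (curl F)_z dA = ∫_0^{2π} ∫_0^{7} (7) · r dr dθ.

Inner (r from 0 to 7): 343/2.
Outer (θ from 0 to 2π): 343π.

Therefore ∮_C F · dr = 343π.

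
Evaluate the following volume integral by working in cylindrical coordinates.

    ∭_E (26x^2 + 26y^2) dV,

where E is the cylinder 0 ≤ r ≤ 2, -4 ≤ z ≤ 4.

In cylindrical coordinates, x = r cos(θ), y = r sin(θ), z = z, and dV = r dr dθ dz.

The integrand becomes 26r^2, so

    ∭_E (26x^2 + 26y^2) dV = ∫_{0}^{2π} ∫_{0}^{2} ∫_{-4}^{4} (26r^2) · r dz dr dθ.

Inner (z): 208r^3.
Middle (r from 0 to 2): 832.
Outer (θ): 1664π.

Therefore the triple integral equals 1664π.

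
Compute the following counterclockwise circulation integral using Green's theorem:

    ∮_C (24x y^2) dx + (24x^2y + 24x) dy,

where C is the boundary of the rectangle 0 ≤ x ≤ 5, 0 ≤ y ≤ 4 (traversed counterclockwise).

Green's theorem converts the closed line integral into a double integral over the enclosed region D:

    ∮_C P dx + Q dy = ∬_D (∂Q/∂x - ∂P/∂y) dA.

Here P = 24x y^2, Q = 24x^2y + 24x, so

    ∂Q/∂x = 48x y + 24,    ∂P/∂y = 48x y,
    ∂Q/∂x - ∂P/∂y = 24.

D is the region 0 ≤ x ≤ 5, 0 ≤ y ≤ 4. Evaluating the double integral:

    ∬_D (24) dA = ∫_0^{5} ∫_0^{4} (24) dy dx.

Inner (y from 0 to 4): 96.
Outer (x from 0 to 5): 480.

Therefore ∮_C P dx + Q dy = 480.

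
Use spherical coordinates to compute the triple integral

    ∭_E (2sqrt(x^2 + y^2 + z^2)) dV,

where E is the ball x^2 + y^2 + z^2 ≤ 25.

In spherical coordinates, x = ρ sin(φ) cos(θ), y = ρ sin(φ) sin(θ), z = ρ cos(φ), and dV = ρ^2 sin(φ) dρ dφ dθ.

The integrand becomes 2ρ, so

    ∭_E (2sqrt(x^2 + y^2 + z^2)) dV = ∫_{0}^{2π} ∫_{0}^{π} ∫_{0}^{5} (2ρ) · ρ^2 sin(φ) dρ dφ dθ.

Inner (ρ): 625sin(φ)/2.
Middle (φ): 625.
Outer (θ): 1250π.

Therefore the triple integral equals 1250π.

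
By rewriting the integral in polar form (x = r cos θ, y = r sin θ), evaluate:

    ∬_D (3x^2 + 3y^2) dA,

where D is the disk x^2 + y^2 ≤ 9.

The region D is 0 ≤ r ≤ 3, 0 ≤ θ ≤ 2π in polar coordinates, where x = r cos(θ), y = r sin(θ), and dA = r dr dθ.

Under the substitution, the integrand becomes 3r^2, so

    ∬_D (3x^2 + 3y^2) dA = ∫_{0}^{2π} ∫_{0}^{3} (3r^2) · r dr dθ.

Inner integral (in r): ∫_{0}^{3} (3r^2) · r dr = 243/4.

Outer integral (in θ): ∫_{0}^{2π} (243/4) dθ = 243π/2.

Therefore ∬_D (3x^2 + 3y^2) dA = 243π/2.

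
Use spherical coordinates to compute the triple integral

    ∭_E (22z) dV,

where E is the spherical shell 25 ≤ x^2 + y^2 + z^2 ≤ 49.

In spherical coordinates, x = ρ sin(φ) cos(θ), y = ρ sin(φ) sin(θ), z = ρ cos(φ), and dV = ρ^2 sin(φ) dρ dφ dθ.

The integrand becomes 22ρ cos(φ), so

    ∭_E (22z) dV = ∫_{0}^{2π} ∫_{0}^{π} ∫_{5}^{7} (22ρ cos(φ)) · ρ^2 sin(φ) dρ dφ dθ.

Inner (ρ): 4884sin(2φ).
Middle (φ): 0.
Outer (θ): 0.

Therefore the triple integral equals 0.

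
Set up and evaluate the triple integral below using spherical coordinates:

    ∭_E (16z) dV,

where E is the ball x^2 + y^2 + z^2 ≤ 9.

In spherical coordinates, x = ρ sin(φ) cos(θ), y = ρ sin(φ) sin(θ), z = ρ cos(φ), and dV = ρ^2 sin(φ) dρ dφ dθ.

The integrand becomes 16ρ cos(φ), so

    ∭_E (16z) dV = ∫_{0}^{2π} ∫_{0}^{π} ∫_{0}^{3} (16ρ cos(φ)) · ρ^2 sin(φ) dρ dφ dθ.

Inner (ρ): 162sin(2φ).
Middle (φ): 0.
Outer (θ): 0.

Therefore the triple integral equals 0.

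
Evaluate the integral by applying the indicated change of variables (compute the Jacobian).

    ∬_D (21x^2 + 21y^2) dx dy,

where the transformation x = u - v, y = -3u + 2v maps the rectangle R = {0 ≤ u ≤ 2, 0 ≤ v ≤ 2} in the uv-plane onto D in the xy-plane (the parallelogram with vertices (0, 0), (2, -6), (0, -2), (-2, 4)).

Compute the Jacobian determinant of (x, y) with respect to (u, v):

    ∂(x,y)/∂(u,v) = | 1  -1 | = (1)(2) - (-1)(-3) = -1.
                   | -3  2 |

Its absolute value is |J| = 1 (the area scaling factor).

Substituting x = u - v, y = -3u + 2v into the integrand,

    21x^2 + 21y^2 → 210u^2 - 294u v + 105v^2,

so the integral becomes

    ∬_R (210u^2 - 294u v + 105v^2) · |J| du dv = ∫_0^2 ∫_0^2 (210u^2 - 294u v + 105v^2) dv du.

Inner (v): 420u^2 - 588u + 280.
Outer (u): 504.

Therefore ∬_D (21x^2 + 21y^2) dx dy = 504.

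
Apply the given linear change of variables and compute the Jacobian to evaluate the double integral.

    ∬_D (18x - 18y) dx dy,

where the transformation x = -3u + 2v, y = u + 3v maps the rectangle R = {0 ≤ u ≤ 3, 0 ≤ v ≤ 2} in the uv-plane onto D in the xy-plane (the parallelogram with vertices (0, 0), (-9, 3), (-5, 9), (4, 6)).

Compute the Jacobian determinant of (x, y) with respect to (u, v):

    ∂(x,y)/∂(u,v) = | -3  2 | = (-3)(3) - (2)(1) = -11.
                   | 1  3 |

Its absolute value is |J| = 11 (the area scaling factor).

Substituting x = -3u + 2v, y = u + 3v into the integrand,

    18x - 18y → -72u - 18v,

so the integral becomes

    ∬_R (-72u - 18v) · |J| du dv = ∫_0^3 ∫_0^2 (-792u - 198v) dv du.

Inner (v): -1584u - 396.
Outer (u): -8316.

Therefore ∬_D (18x - 18y) dx dy = -8316.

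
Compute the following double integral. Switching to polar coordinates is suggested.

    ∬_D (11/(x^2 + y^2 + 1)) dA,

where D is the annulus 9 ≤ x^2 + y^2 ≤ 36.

The region D is 3 ≤ r ≤ 6, 0 ≤ θ ≤ 2π in polar coordinates, where x = r cos(θ), y = r sin(θ), and dA = r dr dθ.

Under the substitution, the integrand becomes 11/(r^2 + 1), so

    ∬_D (11/(x^2 + y^2 + 1)) dA = ∫_{0}^{2π} ∫_{3}^{6} (11/(r^2 + 1)) · r dr dθ.

Inner integral (in r): ∫_{3}^{6} (11/(r^2 + 1)) · r dr = log(69343957sqrt(370)/1000000).

Outer integral (in θ): ∫_{0}^{2π} (log(69343957sqrt(370)/1000000)) dθ = log((69343957sqrt(370)/1000000)^(2π)).

Therefore ∬_D (11/(x^2 + y^2 + 1)) dA = log((69343957sqrt(370)/1000000)^(2π)).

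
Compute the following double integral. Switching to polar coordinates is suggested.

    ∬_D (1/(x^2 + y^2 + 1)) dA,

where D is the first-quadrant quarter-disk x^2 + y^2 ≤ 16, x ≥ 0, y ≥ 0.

The region D is 0 ≤ r ≤ 4, 0 ≤ θ ≤ π/2 in polar coordinates, where x = r cos(θ), y = r sin(θ), and dA = r dr dθ.

Under the substitution, the integrand becomes 1/(r^2 + 1), so

    ∬_D (1/(x^2 + y^2 + 1)) dA = ∫_{0}^{π/2} ∫_{0}^{4} (1/(r^2 + 1)) · r dr dθ.

Inner integral (in r): ∫_{0}^{4} (1/(r^2 + 1)) · r dr = log(17)/2.

Outer integral (in θ): ∫_{0}^{π/2} (log(17)/2) dθ = π log(17)/4.

Therefore ∬_D (1/(x^2 + y^2 + 1)) dA = π log(17)/4.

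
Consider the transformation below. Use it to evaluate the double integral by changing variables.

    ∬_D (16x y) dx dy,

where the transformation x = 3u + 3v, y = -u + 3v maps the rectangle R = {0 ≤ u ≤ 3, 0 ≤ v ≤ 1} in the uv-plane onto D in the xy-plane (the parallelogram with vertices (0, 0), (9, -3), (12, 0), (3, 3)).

Compute the Jacobian determinant of (x, y) with respect to (u, v):

    ∂(x,y)/∂(u,v) = | 3  3 | = (3)(3) - (3)(-1) = 12.
                   | -1  3 |

Its absolute value is |J| = 12 (the area scaling factor).

Substituting x = 3u + 3v, y = -u + 3v into the integrand,

    16x y → -48u^2 + 96u v + 144v^2,

so the integral becomes

    ∬_R (-48u^2 + 96u v + 144v^2) · |J| du dv = ∫_0^3 ∫_0^1 (-576u^2 + 1152u v + 1728v^2) dv du.

Inner (v): -576u^2 + 576u + 576.
Outer (u): -864.

Therefore ∬_D (16x y) dx dy = -864.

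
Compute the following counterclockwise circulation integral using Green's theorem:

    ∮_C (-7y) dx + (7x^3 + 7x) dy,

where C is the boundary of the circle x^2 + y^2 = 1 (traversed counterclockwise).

Green's theorem converts the closed line integral into a double integral over the enclosed region D:

    ∮_C P dx + Q dy = ∬_D (∂Q/∂x - ∂P/∂y) dA.

Here P = -7y, Q = 7x^3 + 7x, so

    ∂Q/∂x = 21x^2 + 7,    ∂P/∂y = -7,
    ∂Q/∂x - ∂P/∂y = 21x^2 + 14.

D is the region x^2 + y^2 ≤ 1. Evaluating the double integral:

In polar coordinates (x = r cos θ, y = r sin θ, dA = r dr dθ) the integrand becomes 21r^2cos(θ)^2 + 14, so

    ∬_D (21x^2 + 14) dA = ∫_0^{2π} ∫_0^{1} (21r^2cos(θ)^2 + 14) · r dr dθ.

Inner (r from 0 to 1): 21cos(θ)^2/4 + 7.
Outer (θ from 0 to 2π): 77π/4.

Therefore ∮_C P dx + Q dy = 77π/4.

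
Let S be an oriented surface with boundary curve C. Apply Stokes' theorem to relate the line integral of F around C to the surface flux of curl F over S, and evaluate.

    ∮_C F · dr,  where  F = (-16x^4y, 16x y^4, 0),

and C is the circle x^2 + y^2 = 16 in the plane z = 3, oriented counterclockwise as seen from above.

Let S be the flat disk x^2 + y^2 ≤ 16 in the plane z = 3, with upward unit normal n̂ = ẑ. By Stokes' theorem,

    ∮_C F · dr = ∬_S (∇ × F) · n̂ dS = ∬_D (curl F)_z dA,

where D is the disk x^2 + y^2 ≤ 16.

Compute the curl of F = (-16x^4y, 16x y^4, 0):
    (∇ × F)_x = ∂F_z/∂y - ∂F_y/∂z = 0,
    (∇ × F)_y = ∂F_x/∂z - ∂F_z/∂x = 0,
    (∇ × F)_z = ∂F_y/∂x - ∂F_x/∂y = 16x^4 + 16y^4.

On z = 3, (curl F)_z = 16x^4 + 16y^4.

Convert to polar (x = r cos θ, y = r sin θ, dA = r dr dθ); the integrand becomes 16r^4(sin(θ)^4 + cos(θ)^4), so

    ∬_D (curl F)_z dA = ∫_0^{2π} ∫_0^{4} (16r^4(sin(θ)^4 + cos(θ)^4)) · r dr dθ.

Inner (r from 0 to 4): 32768sin(θ)^4/3 + 32768cos(θ)^4/3.
Outer (θ from 0 to 2π): 16384π.

Therefore ∮_C F · dr = 16384π.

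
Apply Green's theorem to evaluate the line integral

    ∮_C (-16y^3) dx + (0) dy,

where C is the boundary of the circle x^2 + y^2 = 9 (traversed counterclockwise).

Green's theorem converts the closed line integral into a double integral over the enclosed region D:

    ∮_C P dx + Q dy = ∬_D (∂Q/∂x - ∂P/∂y) dA.

Here P = -16y^3, Q = 0, so

    ∂Q/∂x = 0,    ∂P/∂y = -48y^2,
    ∂Q/∂x - ∂P/∂y = 48y^2.

D is the region x^2 + y^2 ≤ 9. Evaluating the double integral:

In polar coordinates (x = r cos θ, y = r sin θ, dA = r dr dθ) the integrand becomes 48r^2sin(θ)^2, so

    ∬_D (48y^2) dA = ∫_0^{2π} ∫_0^{3} (48r^2sin(θ)^2) · r dr dθ.

Inner (r from 0 to 3): 972sin(θ)^2.
Outer (θ from 0 to 2π): 972π.

Therefore ∮_C P dx + Q dy = 972π.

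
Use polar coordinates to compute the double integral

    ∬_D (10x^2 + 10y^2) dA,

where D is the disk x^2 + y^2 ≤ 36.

The region D is 0 ≤ r ≤ 6, 0 ≤ θ ≤ 2π in polar coordinates, where x = r cos(θ), y = r sin(θ), and dA = r dr dθ.

Under the substitution, the integrand becomes 10r^2, so

    ∬_D (10x^2 + 10y^2) dA = ∫_{0}^{2π} ∫_{0}^{6} (10r^2) · r dr dθ.

Inner integral (in r): ∫_{0}^{6} (10r^2) · r dr = 3240.

Outer integral (in θ): ∫_{0}^{2π} (3240) dθ = 6480π.

Therefore ∬_D (10x^2 + 10y^2) dA = 6480π.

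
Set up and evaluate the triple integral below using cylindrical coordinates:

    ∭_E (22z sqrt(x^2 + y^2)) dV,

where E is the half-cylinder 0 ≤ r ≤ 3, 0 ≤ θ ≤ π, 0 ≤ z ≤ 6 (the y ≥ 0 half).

In cylindrical coordinates, x = r cos(θ), y = r sin(θ), z = z, and dV = r dr dθ dz.

The integrand becomes 22r z, so

    ∭_E (22z sqrt(x^2 + y^2)) dV = ∫_{0}^{π} ∫_{0}^{3} ∫_{0}^{6} (22r z) · r dz dr dθ.

Inner (z): 396r^2.
Middle (r from 0 to 3): 3564.
Outer (θ): 3564π.

Therefore the triple integral equals 3564π.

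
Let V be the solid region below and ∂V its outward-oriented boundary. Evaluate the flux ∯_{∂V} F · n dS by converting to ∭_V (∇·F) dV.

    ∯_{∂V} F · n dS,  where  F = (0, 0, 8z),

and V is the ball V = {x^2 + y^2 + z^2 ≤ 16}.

By the divergence theorem,

    ∯_{∂V} F · n dS = ∭_V (∇ · F) dV.

Compute the divergence:
    ∇ · F = ∂F_x/∂x + ∂F_y/∂y + ∂F_z/∂z = 0 + 0 + 8 = 8.

In spherical coordinates, x = ρ sin(φ) cos(θ), y = ρ sin(φ) sin(θ), z = ρ cos(φ), dV = ρ^2 sin(φ) dρ dφ dθ, with 0 ≤ ρ ≤ 4, 0 ≤ φ ≤ π, 0 ≤ θ ≤ 2π.

The integrand, after substitution and multiplying by the volume element, becomes (8) · ρ^2 sin(φ), so

    ∭_V (∇·F) dV = ∫_0^{2π} ∫_0^{π} ∫_0^{4} (8) · ρ^2 sin(φ) dρ dφ dθ.

Inner (ρ from 0 to 4): 512sin(φ)/3.
Middle (φ from 0 to π): 1024/3.
Outer (θ from 0 to 2π): 2048π/3.

Therefore ∯_{∂V} F · n dS = 2048π/3.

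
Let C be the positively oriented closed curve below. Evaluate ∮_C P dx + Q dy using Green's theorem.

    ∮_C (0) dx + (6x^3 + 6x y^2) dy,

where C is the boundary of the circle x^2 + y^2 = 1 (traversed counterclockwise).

Green's theorem converts the closed line integral into a double integral over the enclosed region D:

    ∮_C P dx + Q dy = ∬_D (∂Q/∂x - ∂P/∂y) dA.

Here P = 0, Q = 6x^3 + 6x y^2, so

    ∂Q/∂x = 18x^2 + 6y^2,    ∂P/∂y = 0,
    ∂Q/∂x - ∂P/∂y = 18x^2 + 6y^2.

D is the region x^2 + y^2 ≤ 1. Evaluating the double integral:

In polar coordinates (x = r cos θ, y = r sin θ, dA = r dr dθ) the integrand becomes 6r^2(cos(2θ) + 2), so

    ∬_D (18x^2 + 6y^2) dA = ∫_0^{2π} ∫_0^{1} (6r^2(cos(2θ) + 2)) · r dr dθ.

Inner (r from 0 to 1): 9/2 - 3sin(θ)^2.
Outer (θ from 0 to 2π): 6π.

Therefore ∮_C P dx + Q dy = 6π.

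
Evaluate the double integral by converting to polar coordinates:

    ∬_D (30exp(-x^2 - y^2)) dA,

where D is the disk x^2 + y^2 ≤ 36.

The region D is 0 ≤ r ≤ 6, 0 ≤ θ ≤ 2π in polar coordinates, where x = r cos(θ), y = r sin(θ), and dA = r dr dθ.

Under the substitution, the integrand becomes 30exp(-r^2), so

    ∬_D (30exp(-x^2 - y^2)) dA = ∫_{0}^{2π} ∫_{0}^{6} (30exp(-r^2)) · r dr dθ.

Inner integral (in r): ∫_{0}^{6} (30exp(-r^2)) · r dr = 15 - 15exp(-36).

Outer integral (in θ): ∫_{0}^{2π} (15 - 15exp(-36)) dθ = -30π exp(-36) + 30π.

Therefore ∬_D (30exp(-x^2 - y^2)) dA = -30π exp(-36) + 30π.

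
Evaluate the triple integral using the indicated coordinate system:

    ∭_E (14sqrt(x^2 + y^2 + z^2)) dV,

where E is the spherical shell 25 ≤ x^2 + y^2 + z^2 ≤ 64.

In spherical coordinates, x = ρ sin(φ) cos(θ), y = ρ sin(φ) sin(θ), z = ρ cos(φ), and dV = ρ^2 sin(φ) dρ dφ dθ.

The integrand becomes 14ρ, so

    ∭_E (14sqrt(x^2 + y^2 + z^2)) dV = ∫_{0}^{2π} ∫_{0}^{π} ∫_{5}^{8} (14ρ) · ρ^2 sin(φ) dρ dφ dθ.

Inner (ρ): 24297sin(φ)/2.
Middle (φ): 24297.
Outer (θ): 48594π.

Therefore the triple integral equals 48594π.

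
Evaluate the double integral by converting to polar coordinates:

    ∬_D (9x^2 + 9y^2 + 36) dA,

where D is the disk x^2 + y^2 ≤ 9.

The region D is 0 ≤ r ≤ 3, 0 ≤ θ ≤ 2π in polar coordinates, where x = r cos(θ), y = r sin(θ), and dA = r dr dθ.

Under the substitution, the integrand becomes 9r^2 + 36, so

    ∬_D (9x^2 + 9y^2 + 36) dA = ∫_{0}^{2π} ∫_{0}^{3} (9r^2 + 36) · r dr dθ.

Inner integral (in r): ∫_{0}^{3} (9r^2 + 36) · r dr = 1377/4.

Outer integral (in θ): ∫_{0}^{2π} (1377/4) dθ = 1377π/2.

Therefore ∬_D (9x^2 + 9y^2 + 36) dA = 1377π/2.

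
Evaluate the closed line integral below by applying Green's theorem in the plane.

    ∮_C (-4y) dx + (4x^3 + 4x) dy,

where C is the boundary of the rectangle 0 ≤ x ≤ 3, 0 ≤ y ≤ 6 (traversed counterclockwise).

Green's theorem converts the closed line integral into a double integral over the enclosed region D:

    ∮_C P dx + Q dy = ∬_D (∂Q/∂x - ∂P/∂y) dA.

Here P = -4y, Q = 4x^3 + 4x, so

    ∂Q/∂x = 12x^2 + 4,    ∂P/∂y = -4,
    ∂Q/∂x - ∂P/∂y = 12x^2 + 8.

D is the region 0 ≤ x ≤ 3, 0 ≤ y ≤ 6. Evaluating the double integral:

    ∬_D (12x^2 + 8) dA = ∫_0^{3} ∫_0^{6} (12x^2 + 8) dy dx.

Inner (y from 0 to 6): 72x^2 + 48.
Outer (x from 0 to 3): 792.

Therefore ∮_C P dx + Q dy = 792.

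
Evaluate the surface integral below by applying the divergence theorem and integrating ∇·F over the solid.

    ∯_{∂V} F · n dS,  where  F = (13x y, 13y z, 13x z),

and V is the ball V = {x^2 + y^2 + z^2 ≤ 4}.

By the divergence theorem,

    ∯_{∂V} F · n dS = ∭_V (∇ · F) dV.

Compute the divergence:
    ∇ · F = ∂F_x/∂x + ∂F_y/∂y + ∂F_z/∂z = 13y + 13z + 13x = 13x + 13y + 13z.

In spherical coordinates, x = ρ sin(φ) cos(θ), y = ρ sin(φ) sin(θ), z = ρ cos(φ), dV = ρ^2 sin(φ) dρ dφ dθ, with 0 ≤ ρ ≤ 2, 0 ≤ φ ≤ π, 0 ≤ θ ≤ 2π.

The integrand, after substitution and multiplying by the volume element, becomes (13ρ (sqrt(2)sin(φ)sin(θ + π/4) + cos(φ))) · ρ^2 sin(φ), so

    ∭_V (∇·F) dV = ∫_0^{2π} ∫_0^{π} ∫_0^{2} (13ρ (sqrt(2)sin(φ)sin(θ + π/4) + cos(φ))) · ρ^2 sin(φ) dρ dφ dθ.

Inner (ρ from 0 to 2): 52(sqrt(2)sin(φ)sin(θ + π/4) + cos(φ))sin(φ).
Middle (φ from 0 to π): 26sqrt(2)π sin(θ + π/4).
Outer (θ from 0 to 2π): 0.

Therefore ∯_{∂V} F · n dS = 0.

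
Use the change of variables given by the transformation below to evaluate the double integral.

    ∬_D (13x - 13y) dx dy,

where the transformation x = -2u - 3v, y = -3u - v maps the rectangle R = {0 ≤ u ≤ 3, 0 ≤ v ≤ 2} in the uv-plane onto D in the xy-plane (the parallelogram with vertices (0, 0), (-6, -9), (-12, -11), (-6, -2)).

Compute the Jacobian determinant of (x, y) with respect to (u, v):

    ∂(x,y)/∂(u,v) = | -2  -3 | = (-2)(-1) - (-3)(-3) = -7.
                   | -3  -1 |

Its absolute value is |J| = 7 (the area scaling factor).

Substituting x = -2u - 3v, y = -3u - v into the integrand,

    13x - 13y → 13u - 26v,

so the integral becomes

    ∬_R (13u - 26v) · |J| du dv = ∫_0^3 ∫_0^2 (91u - 182v) dv du.

Inner (v): 182u - 364.
Outer (u): -273.

Therefore ∬_D (13x - 13y) dx dy = -273.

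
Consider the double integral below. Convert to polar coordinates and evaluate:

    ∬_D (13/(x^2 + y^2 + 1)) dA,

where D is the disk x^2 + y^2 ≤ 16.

The region D is 0 ≤ r ≤ 4, 0 ≤ θ ≤ 2π in polar coordinates, where x = r cos(θ), y = r sin(θ), and dA = r dr dθ.

Under the substitution, the integrand becomes 13/(r^2 + 1), so

    ∬_D (13/(x^2 + y^2 + 1)) dA = ∫_{0}^{2π} ∫_{0}^{4} (13/(r^2 + 1)) · r dr dθ.

Inner integral (in r): ∫_{0}^{4} (13/(r^2 + 1)) · r dr = 13log(17)/2.

Outer integral (in θ): ∫_{0}^{2π} (13log(17)/2) dθ = 13π log(17).

Therefore ∬_D (13/(x^2 + y^2 + 1)) dA = 13π log(17).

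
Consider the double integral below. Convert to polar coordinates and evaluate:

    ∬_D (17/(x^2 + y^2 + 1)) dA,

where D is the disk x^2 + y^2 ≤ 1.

The region D is 0 ≤ r ≤ 1, 0 ≤ θ ≤ 2π in polar coordinates, where x = r cos(θ), y = r sin(θ), and dA = r dr dθ.

Under the substitution, the integrand becomes 17/(r^2 + 1), so

    ∬_D (17/(x^2 + y^2 + 1)) dA = ∫_{0}^{2π} ∫_{0}^{1} (17/(r^2 + 1)) · r dr dθ.

Inner integral (in r): ∫_{0}^{1} (17/(r^2 + 1)) · r dr = 17log(2)/2.

Outer integral (in θ): ∫_{0}^{2π} (17log(2)/2) dθ = 17π log(2).

Therefore ∬_D (17/(x^2 + y^2 + 1)) dA = 17π log(2).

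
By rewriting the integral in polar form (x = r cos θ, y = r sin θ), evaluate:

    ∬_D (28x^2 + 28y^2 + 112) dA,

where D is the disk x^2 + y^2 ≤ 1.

The region D is 0 ≤ r ≤ 1, 0 ≤ θ ≤ 2π in polar coordinates, where x = r cos(θ), y = r sin(θ), and dA = r dr dθ.

Under the substitution, the integrand becomes 28r^2 + 112, so

    ∬_D (28x^2 + 28y^2 + 112) dA = ∫_{0}^{2π} ∫_{0}^{1} (28r^2 + 112) · r dr dθ.

Inner integral (in r): ∫_{0}^{1} (28r^2 + 112) · r dr = 63.

Outer integral (in θ): ∫_{0}^{2π} (63) dθ = 126π.

Therefore ∬_D (28x^2 + 28y^2 + 112) dA = 126π.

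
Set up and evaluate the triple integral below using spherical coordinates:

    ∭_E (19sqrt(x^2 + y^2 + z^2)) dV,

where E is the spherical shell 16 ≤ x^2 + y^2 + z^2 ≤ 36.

In spherical coordinates, x = ρ sin(φ) cos(θ), y = ρ sin(φ) sin(θ), z = ρ cos(φ), and dV = ρ^2 sin(φ) dρ dφ dθ.

The integrand becomes 19ρ, so

    ∭_E (19sqrt(x^2 + y^2 + z^2)) dV = ∫_{0}^{2π} ∫_{0}^{π} ∫_{4}^{6} (19ρ) · ρ^2 sin(φ) dρ dφ dθ.

Inner (ρ): 4940sin(φ).
Middle (φ): 9880.
Outer (θ): 19760π.

Therefore the triple integral equals 19760π.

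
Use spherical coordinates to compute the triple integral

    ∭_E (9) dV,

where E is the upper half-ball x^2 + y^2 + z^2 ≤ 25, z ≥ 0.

In spherical coordinates, x = ρ sin(φ) cos(θ), y = ρ sin(φ) sin(θ), z = ρ cos(φ), and dV = ρ^2 sin(φ) dρ dφ dθ.

The integrand becomes 9, so

    ∭_E (9) dV = ∫_{0}^{2π} ∫_{0}^{π/2} ∫_{0}^{5} (9) · ρ^2 sin(φ) dρ dφ dθ.

Inner (ρ): 375sin(φ).
Middle (φ): 375.
Outer (θ): 750π.

Therefore the triple integral equals 750π.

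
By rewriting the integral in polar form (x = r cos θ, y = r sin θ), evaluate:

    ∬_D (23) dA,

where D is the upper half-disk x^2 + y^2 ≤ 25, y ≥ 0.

The region D is 0 ≤ r ≤ 5, 0 ≤ θ ≤ π in polar coordinates, where x = r cos(θ), y = r sin(θ), and dA = r dr dθ.

Under the substitution, the integrand becomes 23, so

    ∬_D (23) dA = ∫_{0}^{π} ∫_{0}^{5} (23) · r dr dθ.

Inner integral (in r): ∫_{0}^{5} (23) · r dr = 575/2.

Outer integral (in θ): ∫_{0}^{π} (575/2) dθ = 575π/2.

Therefore ∬_D (23) dA = 575π/2.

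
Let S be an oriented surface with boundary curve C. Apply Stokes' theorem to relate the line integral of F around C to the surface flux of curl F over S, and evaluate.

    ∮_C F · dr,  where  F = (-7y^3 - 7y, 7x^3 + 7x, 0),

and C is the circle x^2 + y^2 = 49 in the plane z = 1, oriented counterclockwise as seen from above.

Let S be the flat disk x^2 + y^2 ≤ 49 in the plane z = 1, with upward unit normal n̂ = ẑ. By Stokes' theorem,

    ∮_C F · dr = ∬_S (∇ × F) · n̂ dS = ∬_D (curl F)_z dA,

where D is the disk x^2 + y^2 ≤ 49.

Compute the curl of F = (-7y^3 - 7y, 7x^3 + 7x, 0):
    (∇ × F)_x = ∂F_z/∂y - ∂F_y/∂z = 0,
    (∇ × F)_y = ∂F_x/∂z - ∂F_z/∂x = 0,
    (∇ × F)_z = ∂F_y/∂x - ∂F_x/∂y = 21x^2 + 21y^2 + 14.

On z = 1, (curl F)_z = 21x^2 + 21y^2 + 14.

Convert to polar (x = r cos θ, y = r sin θ, dA = r dr dθ); the integrand becomes 21r^2 + 14, so

    ∬_D (curl F)_z dA = ∫_0^{2π} ∫_0^{7} (21r^2 + 14) · r dr dθ.

Inner (r from 0 to 7): 51793/4.
Outer (θ from 0 to 2π): 51793π/2.

Therefore ∮_C F · dr = 51793π/2.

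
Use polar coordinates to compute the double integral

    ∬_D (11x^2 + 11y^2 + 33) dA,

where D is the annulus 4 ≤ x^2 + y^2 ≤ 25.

The region D is 2 ≤ r ≤ 5, 0 ≤ θ ≤ 2π in polar coordinates, where x = r cos(θ), y = r sin(θ), and dA = r dr dθ.

Under the substitution, the integrand becomes 11r^2 + 33, so

    ∬_D (11x^2 + 11y^2 + 33) dA = ∫_{0}^{2π} ∫_{2}^{5} (11r^2 + 33) · r dr dθ.

Inner integral (in r): ∫_{2}^{5} (11r^2 + 33) · r dr = 8085/4.

Outer integral (in θ): ∫_{0}^{2π} (8085/4) dθ = 8085π/2.

Therefore ∬_D (11x^2 + 11y^2 + 33) dA = 8085π/2.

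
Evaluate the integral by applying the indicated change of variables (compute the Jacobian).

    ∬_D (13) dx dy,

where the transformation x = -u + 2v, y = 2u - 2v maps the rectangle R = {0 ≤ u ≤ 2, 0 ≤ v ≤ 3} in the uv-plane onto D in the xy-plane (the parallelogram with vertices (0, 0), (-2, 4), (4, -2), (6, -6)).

Compute the Jacobian determinant of (x, y) with respect to (u, v):

    ∂(x,y)/∂(u,v) = | -1  2 | = (-1)(-2) - (2)(2) = -2.
                   | 2  -2 |

Its absolute value is |J| = 2 (the area scaling factor).

Substituting x = -u + 2v, y = 2u - 2v into the integrand,

    13 → 13,

so the integral becomes

    ∬_R (13) · |J| du dv = ∫_0^2 ∫_0^3 (26) dv du.

Inner (v): 78.
Outer (u): 156.

Therefore ∬_D (13) dx dy = 156.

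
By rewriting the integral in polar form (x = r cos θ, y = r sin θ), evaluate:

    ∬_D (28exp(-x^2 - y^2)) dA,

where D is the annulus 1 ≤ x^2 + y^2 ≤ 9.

The region D is 1 ≤ r ≤ 3, 0 ≤ θ ≤ 2π in polar coordinates, where x = r cos(θ), y = r sin(θ), and dA = r dr dθ.

Under the substitution, the integrand becomes 28exp(-r^2), so

    ∬_D (28exp(-x^2 - y^2)) dA = ∫_{0}^{2π} ∫_{1}^{3} (28exp(-r^2)) · r dr dθ.

Inner integral (in r): ∫_{1}^{3} (28exp(-r^2)) · r dr = -(14 - 14exp(8))exp(-9).

Outer integral (in θ): ∫_{0}^{2π} (-(14 - 14exp(8))exp(-9)) dθ = -28π (1 - exp(8))exp(-9).

Therefore ∬_D (28exp(-x^2 - y^2)) dA = -28π (1 - exp(8))exp(-9).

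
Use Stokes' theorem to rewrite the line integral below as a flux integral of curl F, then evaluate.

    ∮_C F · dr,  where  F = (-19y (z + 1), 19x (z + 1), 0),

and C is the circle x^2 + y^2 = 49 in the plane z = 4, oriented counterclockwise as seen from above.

Let S be the flat disk x^2 + y^2 ≤ 49 in the plane z = 4, with upward unit normal n̂ = ẑ. By Stokes' theorem,

    ∮_C F · dr = ∬_S (∇ × F) · n̂ dS = ∬_D (curl F)_z dA,

where D is the disk x^2 + y^2 ≤ 49.

Compute the curl of F = (-19y (z + 1), 19x (z + 1), 0):
    (∇ × F)_x = ∂F_z/∂y - ∂F_y/∂z = -19x,
    (∇ × F)_y = ∂F_x/∂z - ∂F_z/∂x = -19y,
    (∇ × F)_z = ∂F_y/∂x - ∂F_x/∂y = 38z + 38.

On z = 4, (curl F)_z = 190.

Convert to polar (x = r cos θ, y = r sin θ, dA = r dr dθ); the integrand becomes 190, so

    ∬_D (curl F)_z dA = ∫_0^{2π} ∫_0^{7} (190) · r dr dθ.

Inner (r from 0 to 7): 4655.
Outer (θ from 0 to 2π): 9310π.

Therefore ∮_C F · dr = 9310π.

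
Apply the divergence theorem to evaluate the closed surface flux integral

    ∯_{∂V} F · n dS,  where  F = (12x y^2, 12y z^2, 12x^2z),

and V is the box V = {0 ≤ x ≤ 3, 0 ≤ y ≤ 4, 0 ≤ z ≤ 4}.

By the divergence theorem,

    ∯_{∂V} F · n dS = ∭_V (∇ · F) dV.

Compute the divergence:
    ∇ · F = ∂F_x/∂x + ∂F_y/∂y + ∂F_z/∂z = 12y^2 + 12z^2 + 12x^2 = 12x^2 + 12y^2 + 12z^2.

V is a rectangular box, so dV = dx dy dz with 0 ≤ x ≤ 3, 0 ≤ y ≤ 4, 0 ≤ z ≤ 4.

Integrate (12x^2 + 12y^2 + 12z^2) over V as an iterated integral:

    ∭_V (∇·F) dV = ∫_0^{3} ∫_0^{4} ∫_0^{4} (12x^2 + 12y^2 + 12z^2) dz dy dx.

Inner (z from 0 to 4): 48x^2 + 48y^2 + 256.
Middle (y from 0 to 4): 192x^2 + 2048.
Outer (x from 0 to 3): 7872.

Therefore ∯_{∂V} F · n dS = 7872.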